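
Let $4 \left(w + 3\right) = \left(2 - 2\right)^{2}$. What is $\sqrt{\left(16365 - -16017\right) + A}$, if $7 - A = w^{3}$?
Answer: $4 \sqrt{2026} \approx 180.04$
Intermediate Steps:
$w = -3$ ($w = -3 + \frac{\left(2 - 2\right)^{2}}{4} = -3 + \frac{0^{2}}{4} = -3 + \frac{1}{4} \cdot 0 = -3 + 0 = -3$)
$A = 34$ ($A = 7 - \left(-3\right)^{3} = 7 - -27 = 7 + 27 = 34$)
$\sqrt{\left(16365 - -16017\right) + A} = \sqrt{\left(16365 - -16017\right) + 34} = \sqrt{\left(16365 + 16017\right) + 34} = \sqrt{32382 + 34} = \sqrt{32416} = 4 \sqrt{2026}$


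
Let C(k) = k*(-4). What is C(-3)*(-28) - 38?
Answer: -374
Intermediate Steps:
C(k) = -4*k
C(-3)*(-28) - 38 = -4*(-3)*(-28) - 38 = 12*(-28) - 38 = -336 - 38 = -374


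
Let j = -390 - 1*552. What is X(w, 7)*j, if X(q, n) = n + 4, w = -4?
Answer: -10362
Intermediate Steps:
X(q, n) = 4 + n
j = -942 (j = -390 - 552 = -942)
X(w, 7)*j = (4 + 7)*(-942) = 11*(-942) = -10362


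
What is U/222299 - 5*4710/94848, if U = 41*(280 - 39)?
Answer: -716324727/3514102592 ≈ -0.20384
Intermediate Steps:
U = 9881 (U = 41*241 = 9881)
U/222299 - 5*4710/94848 = 9881/222299 - 5*4710/94848 = 9881*(1/222299) - 23550*1/94848 = 9881/222299 - 3925/15808 = -716324727/3514102592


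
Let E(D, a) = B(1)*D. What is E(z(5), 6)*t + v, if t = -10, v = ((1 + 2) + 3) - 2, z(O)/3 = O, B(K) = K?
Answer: -146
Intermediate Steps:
z(O) = 3*O
v = 4 (v = (3 + 3) - 2 = 6 - 2 = 4)
E(D, a) = D (E(D, a) = 1*D = D)
E(z(5), 6)*t + v = (3*5)*(-10) + 4 = 15*(-10) + 4 = -150 + 4 = -146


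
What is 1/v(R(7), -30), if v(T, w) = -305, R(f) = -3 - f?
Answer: -1/305 ≈ -0.0032787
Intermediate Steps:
1/v(R(7), -30) = 1/(-305) = -1/305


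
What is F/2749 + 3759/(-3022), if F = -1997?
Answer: -16368425/8307478 ≈ -1.9703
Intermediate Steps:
F/2749 + 3759/(-3022) = -1997/2749 + 3759/(-3022) = -1997*1/2749 + 3759*(-1/3022) = -1997/2749 - 3759/3022 = -16368425/8307478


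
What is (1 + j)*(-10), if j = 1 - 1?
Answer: -10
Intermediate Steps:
j = 0
(1 + j)*(-10) = (1 + 0)*(-10) = 1*(-10) = -10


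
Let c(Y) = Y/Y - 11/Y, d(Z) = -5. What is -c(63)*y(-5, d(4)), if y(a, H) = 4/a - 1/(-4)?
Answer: 143/315 ≈ 0.45397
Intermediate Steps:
y(a, H) = ¼ + 4/a (y(a, H) = 4/a - 1*(-¼) = 4/a + ¼ = ¼ + 4/a)
c(Y) = 1 - 11/Y
-c(63)*y(-5, d(4)) = -(-11 + 63)/63*(¼)*(16 - 5)/(-5) = -(1/63)*52*(¼)*(-⅕)*11 = -52*(-11)/(63*20) = -1*(-143/315) = 143/315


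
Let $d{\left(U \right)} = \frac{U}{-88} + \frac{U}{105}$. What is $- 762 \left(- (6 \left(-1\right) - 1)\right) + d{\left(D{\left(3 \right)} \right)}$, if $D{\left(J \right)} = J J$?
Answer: $- \frac{16428771}{3080} \approx -5334.0$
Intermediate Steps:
$D{\left(J \right)} = J^{2}$
$d{\left(U \right)} = - \frac{17 U}{9240}$ ($d{\left(U \right)} = U \left(- \frac{1}{88}\right) + U \frac{1}{105} = - \frac{U}{88} + \frac{U}{105} = - \frac{17 U}{9240}$)
$- 762 \left(- (6 \left(-1\right) - 1)\right) + d{\left(D{\left(3 \right)} \right)} = - 762 \left(- (6 \left(-1\right) - 1)\right) - \frac{17 \cdot 3^{2}}{9240} = - 762 \left(- (-6 - 1)\right) - \frac{51}{3080} = - 762 \left(\left(-1\right) \left(-7\right)\right) - \frac{51}{3080} = \left(-762\right) 7 - \frac{51}{3080} = -5334 - \frac{51}{3080} = - \frac{16428771}{3080}$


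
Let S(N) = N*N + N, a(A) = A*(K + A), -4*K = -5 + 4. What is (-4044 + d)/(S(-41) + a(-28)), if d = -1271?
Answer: -5315/2417 ≈ -2.1990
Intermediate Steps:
K = ¼ (K = -(-5 + 4)/4 = -¼*(-1) = ¼ ≈ 0.25000)
a(A) = A*(¼ + A)
S(N) = N + N² (S(N) = N² + N = N + N²)
(-4044 + d)/(S(-41) + a(-28)) = (-4044 - 1271)/(-41*(1 - 41) - 28*(¼ - 28)) = -5315/(-41*(-40) - 28*(-111/4)) = -5315/(1640 + 777) = -5315/2417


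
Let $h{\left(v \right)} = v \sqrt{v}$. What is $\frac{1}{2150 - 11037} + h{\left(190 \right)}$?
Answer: $- \frac{1}{8887} + 190 \sqrt{190} \approx 2619.0$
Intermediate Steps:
$h{\left(v \right)} = v^{\frac{3}{2}}$
$\frac{1}{2150 - 11037} + h{\left(190 \right)} = \frac{1}{2150 - 11037} + 190^{\frac{3}{2}} = \frac{1}{-8887} + 190 \sqrt{190} = - \frac{1}{8887} + 190 \sqrt{190}$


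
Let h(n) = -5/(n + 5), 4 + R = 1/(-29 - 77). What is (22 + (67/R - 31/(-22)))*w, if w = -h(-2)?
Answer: 20877/1870 ≈ 11.164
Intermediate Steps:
R = -425/106 (R = -4 + 1/(-29 - 77) = -4 + 1/(-106) = -4 - 1/106 = -425/106 ≈ -4.0094)
h(n) = -5/(5 + n)
w = 5/3 (w = -(-5)/(5 - 2) = -(-5)/3 = -1*(-5/3) = 5/3 ≈ 1.6667)
(22 + (67/R - 31/(-22)))*w = (22 + (67/(-425/106) - 31/(-22)))*(5/3) = (22 + (67*(-106/425) - 31*(-1/22)))*(5/3) = (22 + (-7102/425 + 31/22))*(5/3) = (22 - 143069/9350)*(5/3) = (62631/9350)*(5/3) = 20877/1870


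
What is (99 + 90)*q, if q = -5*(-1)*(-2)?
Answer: -1890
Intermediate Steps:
q = -10 (q = 5*(-2) = -10)
(99 + 90)*q = (99 + 90)*(-10) = 189*(-10) = -1890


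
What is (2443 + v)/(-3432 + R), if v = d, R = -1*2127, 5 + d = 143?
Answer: -2581/5559 ≈ -0.46429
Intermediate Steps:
d = 138 (d = -5 + 143 = 138)
R = -2127
v = 138
(2443 + v)/(-3432 + R) = (2443 + 138)/(-3432 - 2127) = 2581/(-5559) = 2581*(-1/5559) = -2581/5559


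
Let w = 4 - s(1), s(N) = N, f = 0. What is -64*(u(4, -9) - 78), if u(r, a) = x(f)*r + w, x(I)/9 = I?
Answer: 4800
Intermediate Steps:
x(I) = 9*I
w = 3 (w = 4 - 1*1 = 4 - 1 = 3)
u(r, a) = 3 (u(r, a) = (9*0)*r + 3 = 0*r + 3 = 0 + 3 = 3)
-64*(u(4, -9) - 78) = -64*(3 - 78) = -64*(-75) = 4800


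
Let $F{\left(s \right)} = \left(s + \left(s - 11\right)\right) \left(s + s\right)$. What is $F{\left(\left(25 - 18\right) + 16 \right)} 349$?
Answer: $561890$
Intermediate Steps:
$F{\left(s \right)} = 2 s \left(-11 + 2 s\right)$ ($F{\left(s \right)} = \left(s + \left(-11 + s\right)\right) 2 s = \left(-11 + 2 s\right) 2 s = 2 s \left(-11 + 2 s\right)$)
$F{\left(\left(25 - 18\right) + 16 \right)} 349 = 2 \left(\left(25 - 18\right) + 16\right) \left(-11 + 2 \left(\left(25 - 18\right) + 16\right)\right) 349 = 2 \left(7 + 16\right) \left(-11 + 2 \left(7 + 16\right)\right) 349 = 2 \cdot 23 \left(-11 + 2 \cdot 23\right) 349 = 2 \cdot 23 \left(-11 + 46\right) 349 = 2 \cdot 23 \cdot 35 \cdot 349 = 1610 \cdot 349 = 561890$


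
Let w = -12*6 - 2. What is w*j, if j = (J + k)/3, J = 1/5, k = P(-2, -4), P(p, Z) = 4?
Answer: -518/5 ≈ -103.60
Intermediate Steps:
k = 4
J = ⅕ ≈ 0.20000
j = 7/5 (j = (⅕ + 4)/3 = (21/5)*(⅓) = 7/5 ≈ 1.4000)
w = -74 (w = -72 - 2 = -74)
w*j = -74*7/5 = -518/5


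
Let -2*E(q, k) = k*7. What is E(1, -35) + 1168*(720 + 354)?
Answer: 2509109/2 ≈ 1.2546e+6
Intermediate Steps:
E(q, k) = -7*k/2 (E(q, k) = -k*7/2 = -7*k/2)
E(1, -35) + 1168*(720 + 354) = -7/2*(-35) + 1168*(720 + 354) = 245/2 + 1168*1074 = 245/2 + 1254432 = 2509109/2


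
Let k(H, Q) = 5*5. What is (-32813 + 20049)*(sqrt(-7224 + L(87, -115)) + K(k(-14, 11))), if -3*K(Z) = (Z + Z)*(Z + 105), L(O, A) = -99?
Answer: 82966000/3 - 12764*I*sqrt(7323) ≈ 2.7655e+7 - 1.0923e+6*I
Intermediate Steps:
k(H, Q) = 25
K(Z) = -2*Z*(105 + Z)/3 (K(Z) = -(Z + Z)*(Z + 105)/3 = -2*Z*(105 + Z)/3)
(-32813 + 20049)*(sqrt(-7224 + L(87, -115)) + K(k(-14, 11))) = (-32813 + 20049)*(sqrt(-7224 - 99) - 2/3*25*(105 + 25)) = -12764*(sqrt(-7323) - 2/3*25*130) = -12764*(I*sqrt(7323) - 6500/3) = -12764*(-6500/3 + I*sqrt(7323)) = 82966000/3 - 12764*I*sqrt(7323)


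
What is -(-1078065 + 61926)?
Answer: 1016139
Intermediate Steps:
-(-1078065 + 61926) = -1*(-1016139) = 1016139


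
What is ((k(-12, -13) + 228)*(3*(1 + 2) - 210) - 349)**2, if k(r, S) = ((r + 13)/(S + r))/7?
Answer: 65298908439076/30625 ≈ 2.1322e+9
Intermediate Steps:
k(r, S) = (13 + r)/(7*(S + r)) (k(r, S) = ((13 + r)/(S + r))*(1/7) = (13 + r)/(7*(S + r)))
((k(-12, -13) + 228)*(3*(1 + 2) - 210) - 349)**2 = (((13 - 12)/(7*(-13 - 12)) + 228)*(3*(1 + 2) - 210) - 349)**2 = (((1/7)*1/(-25) + 228)*(3*3 - 210) - 349)**2 = (((1/7)*(-1/25)*1 + 228)*(9 - 210) - 349)**2 = ((-1/175 + 228)*(-201) - 349)**2 = ((39899/175)*(-201) - 349)**2 = (-8019699/175 - 349)**2 = (-8080774/175)**2 = 65298908439076/30625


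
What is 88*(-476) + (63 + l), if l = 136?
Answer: -41689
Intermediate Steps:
88*(-476) + (63 + l) = 88*(-476) + (63 + 136) = -41888 + 199 = -41689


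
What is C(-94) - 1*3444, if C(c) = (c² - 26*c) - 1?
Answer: 7835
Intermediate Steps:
C(c) = -1 + c² - 26*c
C(-94) - 1*3444 = (-1 + (-94)² - 26*(-94)) - 1*3444 = (-1 + 8836 + 2444) - 3444 = 11279 - 3444 = 7835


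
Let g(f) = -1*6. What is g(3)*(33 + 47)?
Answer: -480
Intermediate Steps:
g(f) = -6
g(3)*(33 + 47) = -6*(33 + 47) = -6*80 = -480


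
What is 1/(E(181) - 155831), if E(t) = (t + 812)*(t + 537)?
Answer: 1/557143 ≈ 1.7949e-6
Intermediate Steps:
E(t) = (537 + t)*(812 + t) (E(t) = (812 + t)*(537 + t) = (537 + t)*(812 + t))
1/(E(181) - 155831) = 1/((436044 + 181² + 1349*181) - 155831) = 1/((436044 + 32761 + 244169) - 155831) = 1/(712974 - 155831) = 1/557143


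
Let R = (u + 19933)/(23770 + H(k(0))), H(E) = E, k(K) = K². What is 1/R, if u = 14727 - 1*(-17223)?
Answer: 23770/51883 ≈ 0.45815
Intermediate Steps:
u = 31950 (u = 14727 + 17223 = 31950)
R = 51883/23770 (R = (31950 + 19933)/(23770 + 0²) = 51883/(23770 + 0) = 51883/23770 ≈ 2.1827)
1/R = 1/(51883/23770) = 23770/51883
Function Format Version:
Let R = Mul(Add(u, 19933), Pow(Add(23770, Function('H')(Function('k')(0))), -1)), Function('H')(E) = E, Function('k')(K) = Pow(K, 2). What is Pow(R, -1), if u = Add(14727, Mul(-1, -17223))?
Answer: Rational(23770, 51883) ≈ 0.45815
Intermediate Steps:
u = 31950 (u = Add(14727, 17223) = 31950)
R = Rational(51883, 23770) (R = Mul(Add(31950, 19933), Pow(Add(23770, Pow(0, 2)), -1)) = Mul(51883, Pow(Add(23770, 0), -1)) = Mul(51883, Pow(23770, -1)) = Mul(51883, Rational(1, 23770)) = Rational(51883, 23770) ≈ 2.1827)
Pow(R, -1) = Pow(Rational(51883, 23770), -1) = Rational(23770, 51883)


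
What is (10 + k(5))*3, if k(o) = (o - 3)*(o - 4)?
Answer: 36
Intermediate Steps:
k(o) = (-4 + o)*(-3 + o) (k(o) = (-3 + o)*(-4 + o) = (-4 + o)*(-3 + o))
(10 + k(5))*3 = (10 + (12 + 5² - 7*5))*3 = (10 + (12 + 25 - 35))*3 = (10 + 2)*3 = 12*3 = 36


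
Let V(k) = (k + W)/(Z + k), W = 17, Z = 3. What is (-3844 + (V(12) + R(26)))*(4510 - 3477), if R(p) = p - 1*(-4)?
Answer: -59067973/15 ≈ -3.9379e+6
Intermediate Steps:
R(p) = 4 + p (R(p) = p + 4 = 4 + p)
V(k) = (17 + k)/(3 + k) (V(k) = (k + 17)/(3 + k) = (17 + k)/(3 + k))
(-3844 + (V(12) + R(26)))*(4510 - 3477) = (-3844 + ((17 + 12)/(3 + 12) + (4 + 26)))*(4510 - 3477) = (-3844 + (29/15 + 30))*1033 = (-3844 + 479/15)*1033 = -57181/15*1033 = -59067973/15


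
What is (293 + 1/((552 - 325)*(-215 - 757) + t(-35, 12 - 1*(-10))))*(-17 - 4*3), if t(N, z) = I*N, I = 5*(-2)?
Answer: -1871838089/220294 ≈ -8497.0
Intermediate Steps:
I = -10
t(N, z) = -10*N
(293 + 1/((552 - 325)*(-215 - 757) + t(-35, 12 - 1*(-10))))*(-17 - 4*3) = (293 + 1/((552 - 325)*(-215 - 757) - 10*(-35)))*(-17 - 4*3) = (293 + 1/(227*(-972) + 350))*(-17 - 12) = (293 + 1/(-220644 + 350))*(-29) = (293 + 1/(-220294))*(-29) = (293 - 1/220294)*(-29) = (64546141/220294)*(-29) = -1871838089/220294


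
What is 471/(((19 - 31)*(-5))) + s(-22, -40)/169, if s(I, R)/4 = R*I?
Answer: 96933/3380 ≈ 28.678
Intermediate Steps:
s(I, R) = 4*I*R (s(I, R) = 4*(R*I) = 4*(I*R) = 4*I*R)
471/(((19 - 31)*(-5))) + s(-22, -40)/169 = 471/(((19 - 31)*(-5))) + (4*(-22)*(-40))/169 = 471/((-12*(-5))) + 3520*(1/169) = 471/60 + 3520/169 = 471*(1/60) + 3520/169 = 157/20 + 3520/169 = 96933/3380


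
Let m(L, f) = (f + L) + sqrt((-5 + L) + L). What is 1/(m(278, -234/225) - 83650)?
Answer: -52108150/4344414529901 - 625*sqrt(551)/4344414529901 ≈ -1.1998e-5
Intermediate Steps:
m(L, f) = L + f + sqrt(-5 + 2*L) (m(L, f) = (L + f) + sqrt(-5 + 2*L) = L + f + sqrt(-5 + 2*L))
1/(m(278, -234/225) - 83650) = 1/((278 - 234/225 + sqrt(-5 + 2*278)) - 83650) = 1/((278 - 234*1/225 + sqrt(-5 + 556)) - 83650) = 1/((278 - 26/25 + sqrt(551)) - 83650) = 1/((6924/25 + sqrt(551)) - 83650) = 1/(-2084326/25 + sqrt(551))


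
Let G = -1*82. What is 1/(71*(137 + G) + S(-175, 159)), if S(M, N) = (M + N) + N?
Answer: 1/4048 ≈ 0.00024704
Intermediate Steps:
S(M, N) = M + 2*N
G = -82
1/(71*(137 + G) + S(-175, 159)) = 1/(71*(137 - 82) + (-175 + 2*159)) = 1/(71*55 + (-175 + 318)) = 1/(3905 + 143) = 1/4048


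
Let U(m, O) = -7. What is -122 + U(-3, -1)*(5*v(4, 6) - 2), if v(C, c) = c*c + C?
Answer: -1508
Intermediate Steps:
v(C, c) = C + c² (v(C, c) = c² + C = C + c²)
-122 + U(-3, -1)*(5*v(4, 6) - 2) = -122 - 7*(5*(4 + 6²) - 2) = -122 - 7*(5*(4 + 36) - 2) = -122 - 7*(5*40 - 2) = -122 - 7*(200 - 2) = -122 - 7*198 = -122 - 1386 = -1508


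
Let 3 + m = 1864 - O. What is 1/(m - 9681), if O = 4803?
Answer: -1/12623 ≈ -7.9221e-5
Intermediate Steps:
m = -2942 (m = -3 + (1864 - 1*4803) = -3 + (1864 - 4803) = -3 - 2939 = -2942)
1/(m - 9681) = 1/(-2942 - 9681) = 1/(-12623) = -1/12623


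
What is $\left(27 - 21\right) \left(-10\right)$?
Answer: $-60$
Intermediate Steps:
$\left(27 - 21\right) \left(-10\right) = 6 \left(-10\right) = -60$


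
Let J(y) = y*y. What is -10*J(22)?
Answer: -4840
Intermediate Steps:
J(y) = y²
-10*J(22) = -10*22² = -10*484 = -4840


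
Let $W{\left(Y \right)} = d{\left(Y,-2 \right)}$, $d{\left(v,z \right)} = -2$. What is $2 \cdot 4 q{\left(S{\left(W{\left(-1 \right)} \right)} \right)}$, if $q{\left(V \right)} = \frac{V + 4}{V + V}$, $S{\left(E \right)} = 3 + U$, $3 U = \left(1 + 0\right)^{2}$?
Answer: $\frac{44}{5} \approx 8.8$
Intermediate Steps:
$W{\left(Y \right)} = -2$
$U = \frac{1}{3}$ ($U = \frac{\left(1 + 0\right)^{2}}{3} = \frac{1^{2}}{3} = \frac{1}{3} \cdot 1 = \frac{1}{3} \approx 0.33333$)
$S{\left(E \right)} = \frac{10}{3}$ ($S{\left(E \right)} = 3 + \frac{1}{3} = \frac{10}{3}$)
$q{\left(V \right)} = \frac{4 + V}{2 V}$
$2 \cdot 4 q{\left(S{\left(W{\left(-1 \right)} \right)} \right)} = 2 \cdot 4 \frac{4 + \frac{10}{3}}{2 \cdot \frac{10}{3}} = 8 \cdot \frac{1}{2} \cdot \frac{3}{10} \cdot \frac{22}{3} = 8 \cdot \frac{11}{10} = \frac{44}{5}$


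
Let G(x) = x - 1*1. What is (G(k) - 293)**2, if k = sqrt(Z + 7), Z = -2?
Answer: (294 - sqrt(5))**2 ≈ 85126.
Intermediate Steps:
k = sqrt(5) (k = sqrt(-2 + 7) = sqrt(5) ≈ 2.2361)
G(x) = -1 + x (G(x) = x - 1 = -1 + x)
(G(k) - 293)**2 = ((-1 + sqrt(5)) - 293)**2 = (-294 + sqrt(5))**2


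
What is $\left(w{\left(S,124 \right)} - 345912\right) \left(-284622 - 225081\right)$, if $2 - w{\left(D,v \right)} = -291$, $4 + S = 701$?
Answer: $176163041157$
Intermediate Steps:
$S = 697$ ($S = -4 + 701 = 697$)
$w{\left(D,v \right)} = 293$ ($w{\left(D,v \right)} = 2 - -291 = 2 + 291 = 293$)
$\left(w{\left(S,124 \right)} - 345912\right) \left(-284622 - 225081\right) = \left(293 - 345912\right) \left(-284622 - 225081\right) = \left(-345619\right) \left(-509703\right) = 176163041157$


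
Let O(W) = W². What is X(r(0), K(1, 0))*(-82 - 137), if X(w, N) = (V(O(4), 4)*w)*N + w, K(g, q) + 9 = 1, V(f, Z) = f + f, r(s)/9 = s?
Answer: 0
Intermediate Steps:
r(s) = 9*s
V(f, Z) = 2*f
K(g, q) = -8 (K(g, q) = -9 + 1 = -8)
X(w, N) = w + 32*N*w (X(w, N) = ((2*4²)*w)*N + w = ((2*16)*w)*N + w = (32*w)*N + w = 32*N*w + w = w + 32*N*w)
X(r(0), K(1, 0))*(-82 - 137) = ((9*0)*(1 + 32*(-8)))*(-82 - 137) = (0*(1 - 256))*(-219) = (0*(-255))*(-219) = 0*(-219) = 0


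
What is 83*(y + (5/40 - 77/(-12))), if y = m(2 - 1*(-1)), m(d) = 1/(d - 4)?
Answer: 11039/24 ≈ 459.96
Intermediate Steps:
m(d) = 1/(-4 + d)
y = -1 (y = 1/(-4 + (2 - 1*(-1))) = 1/(-4 + (2 + 1)) = 1/(-4 + 3) = 1/(-1) = -1)
83*(y + (5/40 - 77/(-12))) = 83*(-1 + (5/40 - 77/(-12))) = 83*(-1 + (5*(1/40) - 77*(-1/12))) = 83*(-1 + (1/8 + 77/12)) = 83*(-1 + 157/24) = 83*(133/24) = 11039/24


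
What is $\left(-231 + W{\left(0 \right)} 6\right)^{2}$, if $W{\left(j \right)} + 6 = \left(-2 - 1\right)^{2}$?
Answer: $45369$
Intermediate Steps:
$W{\left(j \right)} = 3$ ($W{\left(j \right)} = -6 + \left(-2 - 1\right)^{2} = -6 + \left(-3\right)^{2} = -6 + 9 = 3$)
$\left(-231 + W{\left(0 \right)} 6\right)^{2} = \left(-231 + 3 \cdot 6\right)^{2} = \left(-231 + 18\right)^{2} = \left(-213\right)^{2} = 45369$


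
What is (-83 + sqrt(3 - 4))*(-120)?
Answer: 9960 - 120*I ≈ 9960.0 - 120.0*I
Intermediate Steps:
(-83 + sqrt(3 - 4))*(-120) = (-83 + sqrt(-1))*(-120) = (-83 + I)*(-120) = 9960 - 120*I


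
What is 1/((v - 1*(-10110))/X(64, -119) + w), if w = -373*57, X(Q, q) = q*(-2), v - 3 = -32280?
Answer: -238/5082285 ≈ -4.6829e-5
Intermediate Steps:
v = -32277 (v = 3 - 32280 = -32277)
X(Q, q) = -2*q
w = -21261
1/((v - 1*(-10110))/X(64, -119) + w) = 1/((-32277 - 1*(-10110))/((-2*(-119))) - 21261) = 1/((-32277 + 10110)/238 - 21261) = 1/(-22167*1/238 - 21261) = 1/(-22167/238 - 21261) = 1/(-5082285/238) = -238/5082285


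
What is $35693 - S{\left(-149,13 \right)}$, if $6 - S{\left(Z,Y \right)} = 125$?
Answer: $35812$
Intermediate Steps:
$S{\left(Z,Y \right)} = -119$ ($S{\left(Z,Y \right)} = 6 - 125 = -119$)
$35693 - S{\left(-149,13 \right)} = 35693 - -119 = 35693 + 119 = 35812$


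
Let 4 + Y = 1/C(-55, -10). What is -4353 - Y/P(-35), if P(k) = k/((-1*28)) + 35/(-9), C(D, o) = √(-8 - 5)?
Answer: -413679/95 - 36*I*√13/1235 ≈ -4354.5 - 0.1051*I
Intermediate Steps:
C(D, o) = I*√13 (C(D, o) = √(-13) = I*√13)
P(k) = -35/9 - k/28 (P(k) = k/(-28) + 35*(-⅑) = k*(-1/28) - 35/9 = -k/28 - 35/9 = -35/9 - k/28)
Y = -4 - I*√13/13 (Y = -4 + 1/(I*√13) = -4 - I*√13/13 ≈ -4.0 - 0.27735*I)
-4353 - Y/P(-35) = -4353 - (-4 - I*√13/13)/(-35/9 - 1/28*(-35)) = -4353 - (-4 - I*√13/13)/(-35/9 + 5/4) = -4353 - (-4 - I*√13/13)/(-95/36) = -4353 - (-4 - I*√13/13)*(-36)/95 = -4353 - (144/95 + 36*I*√13/1235) = -4353 + (-144/95 - 36*I*√13/1235) = -413679/95 - 36*I*√13/1235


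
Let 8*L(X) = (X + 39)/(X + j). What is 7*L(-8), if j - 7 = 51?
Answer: 217/400 ≈ 0.54250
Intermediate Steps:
j = 58 (j = 7 + 51 = 58)
L(X) = (39 + X)/(8*(58 + X)) (L(X) = ((X + 39)/(X + 58))/8 = ((39 + X)/(58 + X))/8 = (39 + X)/(8*(58 + X)))
7*L(-8) = 7*((39 - 8)/(8*(58 - 8))) = 7*((1/8)*31/50) = 7*((1/8)*(1/50)*31) = 7*(31/400) = 217/400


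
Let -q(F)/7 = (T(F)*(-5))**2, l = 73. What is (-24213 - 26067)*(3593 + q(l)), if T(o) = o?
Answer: 46709214960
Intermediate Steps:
q(F) = -175*F**2 (q(F) = -7*25*F**2 = -175*F**2)
(-24213 - 26067)*(3593 + q(l)) = (-24213 - 26067)*(3593 - 175*73**2) = -50280*(3593 - 175*5329) = -50280*(3593 - 932575) = -50280*(-928982) = 46709214960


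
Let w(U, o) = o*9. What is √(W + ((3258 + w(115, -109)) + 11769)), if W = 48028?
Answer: √62074 ≈ 249.15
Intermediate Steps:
w(U, o) = 9*o
√(W + ((3258 + w(115, -109)) + 11769)) = √(48028 + ((3258 + 9*(-109)) + 11769)) = √(48028 + ((3258 - 981) + 11769)) = √(48028 + (2277 + 11769)) = √(48028 + 14046) = √62074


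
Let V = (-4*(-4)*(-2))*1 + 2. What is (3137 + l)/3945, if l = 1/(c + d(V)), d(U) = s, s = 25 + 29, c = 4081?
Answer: 4323832/5437525 ≈ 0.79518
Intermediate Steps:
V = -30 (V = (16*(-2))*1 + 2 = -32*1 + 2 = -32 + 2 = -30)
s = 54
d(U) = 54
l = 1/4135 (l = 1/(4081 + 54) = 1/4135 ≈ 0.00024184)
(3137 + l)/3945 = (3137 + 1/4135)/3945 = (12971496/4135)*(1/3945) = 4323832/5437525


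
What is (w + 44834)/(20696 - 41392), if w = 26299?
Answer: -71133/20696 ≈ -3.4370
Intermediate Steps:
(w + 44834)/(20696 - 41392) = (26299 + 44834)/(20696 - 41392) = 71133/(-20696) = 71133*(-1/20696) = -71133/20696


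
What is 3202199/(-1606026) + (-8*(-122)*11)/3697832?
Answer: -1477993954679/742351791954 ≈ -1.9910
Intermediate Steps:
3202199/(-1606026) + (-8*(-122)*11)/3697832 = 3202199*(-1/1606026) + (976*11)*(1/3697832) = -3202199/1606026 + 10736*(1/3697832) = -3202199/1606026 + 1342/462229 = -1477993954679/742351791954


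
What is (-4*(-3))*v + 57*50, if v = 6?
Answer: 2922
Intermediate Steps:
(-4*(-3))*v + 57*50 = -4*(-3)*6 + 57*50 = 12*6 + 2850 = 72 + 2850 = 2922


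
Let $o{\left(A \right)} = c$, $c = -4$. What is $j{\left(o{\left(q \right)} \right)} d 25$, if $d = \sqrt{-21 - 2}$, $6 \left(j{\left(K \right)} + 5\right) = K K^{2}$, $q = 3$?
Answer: $- \frac{1175 i \sqrt{23}}{3} \approx - 1878.4 i$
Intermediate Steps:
$o{\left(A \right)} = -4$
$j{\left(K \right)} = -5 + \frac{K^{3}}{6}$ ($j{\left(K \right)} = -5 + \frac{K K^{2}}{6} = -5 + \frac{K^{3}}{6}$)
$d = i \sqrt{23}$ ($d = \sqrt{-23} = i \sqrt{23} \approx 4.7958 i$)
$j{\left(o{\left(q \right)} \right)} d 25 = \left(-5 + \frac{\left(-4\right)^{3}}{6}\right) i \sqrt{23} \cdot 25 = \left(-5 + \frac{1}{6} \left(-64\right)\right) i \sqrt{23} \cdot 25 = \left(-5 - \frac{32}{3}\right) i \sqrt{23} \cdot 25 = - \frac{47 i \sqrt{23}}{3} \cdot 25 = - \frac{1175 i \sqrt{23}}{3}$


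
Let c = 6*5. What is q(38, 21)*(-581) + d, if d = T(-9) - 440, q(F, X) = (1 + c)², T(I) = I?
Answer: -558790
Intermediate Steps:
c = 30
q(F, X) = 961 (q(F, X) = (1 + 30)² = 31² = 961)
d = -449 (d = -9 - 440 = -449)
q(38, 21)*(-581) + d = 961*(-581) - 449 = -558341 - 449 = -558790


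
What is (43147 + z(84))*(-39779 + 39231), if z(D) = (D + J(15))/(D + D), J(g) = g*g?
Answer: -331037895/14 ≈ -2.3646e+7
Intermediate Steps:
J(g) = g²
z(D) = (225 + D)/(2*D) (z(D) = (D + 15²)/(D + D) = (D + 225)/((2*D)) = (225 + D)*(1/(2*D)) = (225 + D)/(2*D))
(43147 + z(84))*(-39779 + 39231) = (43147 + (½)*(225 + 84)/84)*(-39779 + 39231) = (43147 + (½)*(1/84)*309)*(-548) = (43147 + 103/56)*(-548) = (2416335/56)*(-548) = -331037895/14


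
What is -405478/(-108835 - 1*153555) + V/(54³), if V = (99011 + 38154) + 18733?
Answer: 969946889/382564620 ≈ 2.5354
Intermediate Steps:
V = 155898 (V = 137165 + 18733 = 155898)
-405478/(-108835 - 1*153555) + V/(54³) = -405478/(-108835 - 1*153555) + 155898/(54³) = -405478/(-108835 - 153555) + 155898/157464 = -405478/(-262390) + 155898*(1/157464) = -405478*(-1/262390) + 2887/2916 = 202739/131195 + 2887/2916 = 969946889/382564620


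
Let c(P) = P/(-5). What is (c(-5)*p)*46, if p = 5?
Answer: 230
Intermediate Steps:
c(P) = -P/5 (c(P) = P*(-1/5) = -P/5)
(c(-5)*p)*46 = (-1/5*(-5)*5)*46 = (1*5)*46 = 5*46 = 230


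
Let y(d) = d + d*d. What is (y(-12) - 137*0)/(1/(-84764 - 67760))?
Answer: -20133168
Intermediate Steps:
y(d) = d + d**2
(y(-12) - 137*0)/(1/(-84764 - 67760)) = (-12*(1 - 12) - 137*0)/(1/(-84764 - 67760)) = (-12*(-11) + 0)/(1/(-152524)) = (132 + 0)/(-1/152524) = 132*(-152524) = -20133168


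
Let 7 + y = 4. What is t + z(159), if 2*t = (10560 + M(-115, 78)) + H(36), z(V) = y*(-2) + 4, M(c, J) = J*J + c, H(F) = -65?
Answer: 8242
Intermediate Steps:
y = -3 (y = -7 + 4 = -3)
M(c, J) = c + J**2 (M(c, J) = J**2 + c = c + J**2)
z(V) = 10 (z(V) = -3*(-2) + 4 = 6 + 4 = 10)
t = 8232 (t = ((10560 + (-115 + 78**2)) - 65)/2 = ((10560 + (-115 + 6084)) - 65)/2 = ((10560 + 5969) - 65)/2 = (16529 - 65)/2 = (1/2)*16464 = 8232)
t + z(159) = 8232 + 10 = 8242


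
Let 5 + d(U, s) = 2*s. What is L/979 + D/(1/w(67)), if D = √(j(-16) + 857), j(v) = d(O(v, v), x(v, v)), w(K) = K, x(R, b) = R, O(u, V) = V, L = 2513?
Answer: 2513/979 + 134*√205 ≈ 1921.2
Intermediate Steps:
d(U, s) = -5 + 2*s
j(v) = -5 + 2*v
D = 2*√205 (D = √((-5 + 2*(-16)) + 857) = √((-5 - 32) + 857) = √(-37 + 857) = √820 = 2*√205 ≈ 28.636)
L/979 + D/(1/w(67)) = 2513/979 + (2*√205)/(1/67) = 2513*(1/979) + (2*√205)/(1/67) = 2513/979 + (2*√205)*67 = 2513/979 + 134*√205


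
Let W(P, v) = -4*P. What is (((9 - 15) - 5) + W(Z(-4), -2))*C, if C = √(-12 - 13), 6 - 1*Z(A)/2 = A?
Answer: -455*I ≈ -455.0*I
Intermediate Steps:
Z(A) = 12 - 2*A
C = 5*I (C = √(-25) = 5*I ≈ 5.0*I)
(((9 - 15) - 5) + W(Z(-4), -2))*C = (((9 - 15) - 5) - 4*(12 - 2*(-4)))*(5*I) = ((-6 - 5) - 4*(12 + 8))*(5*I) = (-11 - 4*20)*(5*I) = (-11 - 80)*(5*I) = -455*I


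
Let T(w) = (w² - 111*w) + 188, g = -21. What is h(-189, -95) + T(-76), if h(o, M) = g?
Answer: 14379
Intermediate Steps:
h(o, M) = -21
T(w) = 188 + w² - 111*w
h(-189, -95) + T(-76) = -21 + (188 + (-76)² - 111*(-76)) = -21 + (188 + 5776 + 8436) = -21 + 14400 = 14379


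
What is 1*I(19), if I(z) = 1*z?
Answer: 19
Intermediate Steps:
I(z) = z
1*I(19) = 1*19 = 19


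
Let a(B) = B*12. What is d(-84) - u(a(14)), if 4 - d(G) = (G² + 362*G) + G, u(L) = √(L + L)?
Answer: 23440 - 4*√21 ≈ 23422.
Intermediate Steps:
a(B) = 12*B
u(L) = √2*√L (u(L) = √(2*L) = √2*√L)
d(G) = 4 - G² - 363*G (d(G) = 4 - ((G² + 362*G) + G) = 4 - (G² + 363*G) = 4 + (-G² - 363*G) = 4 - G² - 363*G)
d(-84) - u(a(14)) = (4 - 1*(-84)² - 363*(-84)) - √2*√(12*14) = (4 - 1*7056 + 30492) - √2*√168 = (4 - 7056 + 30492) - √2*2*√42 = 23440 - 4*√21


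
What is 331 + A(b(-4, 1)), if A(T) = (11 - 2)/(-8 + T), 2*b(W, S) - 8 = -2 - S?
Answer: 3623/11 ≈ 329.36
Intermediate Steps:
b(W, S) = 3 - S/2 (b(W, S) = 4 + (-2 - S)/2 = 4 + (-1 - S/2) = 3 - S/2)
A(T) = 9/(-8 + T)
331 + A(b(-4, 1)) = 331 + 9/(-8 + (3 - ½*1)) = 331 + 9/(-8 + (3 - ½)) = 331 + 9/(-8 + 5/2) = 331 + 9/(-11/2) = 331 + 9*(-2/11) = 331 - 18/11 = 3623/11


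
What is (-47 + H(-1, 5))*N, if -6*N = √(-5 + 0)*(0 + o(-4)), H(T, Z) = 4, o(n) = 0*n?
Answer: 0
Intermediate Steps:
o(n) = 0
N = 0 (N = -√(-5 + 0)*(0 + 0)/6 = -√(-5)*0/6 = -I*√5*0/6 = -⅙*0 = 0)
(-47 + H(-1, 5))*N = (-47 + 4)*0 = -43*0 = 0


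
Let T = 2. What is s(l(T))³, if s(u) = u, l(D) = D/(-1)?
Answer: -8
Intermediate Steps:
l(D) = -D (l(D) = D*(-1) = -D)
s(l(T))³ = (-1*2)³ = (-2)³ = -8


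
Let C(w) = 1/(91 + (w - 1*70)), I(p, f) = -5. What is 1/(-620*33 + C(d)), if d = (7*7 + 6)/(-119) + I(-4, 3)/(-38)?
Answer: -93467/1912330298 ≈ -4.8876e-5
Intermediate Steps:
d = -1495/4522 (d = (7*7 + 6)/(-119) - 5/(-38) = (49 + 6)*(-1/119) - 5*(-1/38) = 55*(-1/119) + 5/38 = -55/119 + 5/38 = -1495/4522 ≈ -0.33061)
C(w) = 1/(21 + w) (C(w) = 1/(91 + (w - 70)) = 1/(91 + (-70 + w)) = 1/(21 + w))
1/(-620*33 + C(d)) = 1/(-620*33 + 1/(21 - 1495/4522)) = 1/(-20460 + 1/(93467/4522)) = 1/(-20460 + 4522/93467) = 1/(-1912330298/93467) = -93467/1912330298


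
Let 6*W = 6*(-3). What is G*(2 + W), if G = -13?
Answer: 13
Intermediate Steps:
W = -3 (W = (6*(-3))/6 = (1/6)*(-18) = -3)
G*(2 + W) = -13*(2 - 3) = -13*(-1) = 13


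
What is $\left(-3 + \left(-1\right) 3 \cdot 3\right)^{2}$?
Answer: $144$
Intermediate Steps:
$\left(-3 + \left(-1\right) 3 \cdot 3\right)^{2} = \left(-3 - 9\right)^{2} = \left(-12\right)^{2} = 144$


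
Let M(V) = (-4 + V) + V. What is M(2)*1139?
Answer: 0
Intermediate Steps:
M(V) = -4 + 2*V
M(2)*1139 = (-4 + 2*2)*1139 = (-4 + 4)*1139 = 0*1139 = 0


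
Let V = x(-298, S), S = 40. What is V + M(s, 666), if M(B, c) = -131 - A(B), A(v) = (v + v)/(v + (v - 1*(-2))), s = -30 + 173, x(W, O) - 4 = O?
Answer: -12671/144 ≈ -87.993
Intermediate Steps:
x(W, O) = 4 + O
V = 44 (V = 4 + 40 = 44)
s = 143
A(v) = 2*v/(2 + 2*v) (A(v) = (2*v)/(v + (v + 2)) = (2*v)/(v + (2 + v)) = (2*v)/(2 + 2*v) = 2*v/(2 + 2*v))
M(B, c) = -131 - B/(1 + B)
V + M(s, 666) = 44 + (-131 - 132*143)/(1 + 143) = 44 + (-131 - 18876)/144 = 44 + (1/144)*(-19007) = 44 - 19007/144 = -12671/144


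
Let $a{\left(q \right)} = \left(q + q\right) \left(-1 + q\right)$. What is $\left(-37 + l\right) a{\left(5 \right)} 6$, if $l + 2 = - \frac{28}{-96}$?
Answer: $-9290$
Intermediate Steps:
$l = - \frac{41}{24}$ ($l = -2 - \frac{28}{-96} = -2 - - \frac{7}{24} = -2 + \frac{7}{24} = - \frac{41}{24} \approx -1.7083$)
$a{\left(q \right)} = 2 q \left(-1 + q\right)$
$\left(-37 + l\right) a{\left(5 \right)} 6 = \left(-37 - \frac{41}{24}\right) 2 \cdot 5 \left(-1 + 5\right) 6 = - \frac{929 \cdot 2 \cdot 5 \cdot 4 \cdot 6}{24} = - \frac{929 \cdot 40 \cdot 6}{24} = \left(- \frac{929}{24}\right) 240 = -9290$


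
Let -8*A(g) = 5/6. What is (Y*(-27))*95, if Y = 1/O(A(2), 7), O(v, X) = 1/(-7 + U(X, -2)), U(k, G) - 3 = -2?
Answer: 15390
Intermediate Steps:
A(g) = -5/48 (A(g) = -5/(8*6) = -1/8*5/6 = -5/48)
U(k, G) = 1 (U(k, G) = 3 - 2 = 1)
O(v, X) = -1/6 (O(v, X) = 1/(-7 + 1) = 1/(-6) = -1/6)
Y = -6 (Y = 1/(-1/6) = -6)
(Y*(-27))*95 = -6*(-27)*95 = 162*95 = 15390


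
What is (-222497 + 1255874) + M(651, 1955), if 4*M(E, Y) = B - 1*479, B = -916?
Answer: 4132113/4 ≈ 1.0330e+6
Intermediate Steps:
M(E, Y) = -1395/4 (M(E, Y) = (-916 - 1*479)/4 = (-916 - 479)/4 = (¼)*(-1395) = -1395/4)
(-222497 + 1255874) + M(651, 1955) = (-222497 + 1255874) - 1395/4 = 1033377 - 1395/4 = 4132113/4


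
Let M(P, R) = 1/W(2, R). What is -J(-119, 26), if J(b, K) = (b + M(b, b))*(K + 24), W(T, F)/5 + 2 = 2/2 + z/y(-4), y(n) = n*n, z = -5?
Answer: 125110/21 ≈ 5957.6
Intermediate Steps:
y(n) = n²
W(T, F) = -105/16 (W(T, F) = -10 + 5*(2/2 - 5/((-4)²)) = -10 + 5*(2*(½) - 5/16) = -10 + 5*(1 - 5*1/16) = -10 + 5*(1 - 5/16) = -10 + 5*(11/16) = -10 + 55/16 = -105/16)
M(P, R) = -16/105 (M(P, R) = 1/(-105/16) = -16/105)
J(b, K) = (24 + K)*(-16/105 + b) (J(b, K) = (b - 16/105)*(K + 24) = (-16/105 + b)*(24 + K) = (24 + K)*(-16/105 + b))
-J(-119, 26) = -(-128/35 + 24*(-119) - 16/105*26 + 26*(-119)) = -(-128/35 - 2856 - 416/105 - 3094) = -1*(-125110/21) = 125110/21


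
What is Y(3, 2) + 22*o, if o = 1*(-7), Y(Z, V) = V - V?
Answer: -154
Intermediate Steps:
Y(Z, V) = 0
o = -7
Y(3, 2) + 22*o = 0 + 22*(-7) = 0 - 154 = -154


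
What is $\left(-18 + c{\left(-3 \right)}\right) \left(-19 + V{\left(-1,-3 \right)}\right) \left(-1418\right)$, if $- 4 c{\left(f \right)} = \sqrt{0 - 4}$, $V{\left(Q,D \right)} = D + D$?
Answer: $-638100 - 17725 i \approx -6.381 \cdot 10^{5} - 17725.0 i$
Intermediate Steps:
$V{\left(Q,D \right)} = 2 D$
$c{\left(f \right)} = - \frac{i}{2}$ ($c{\left(f \right)} = - \frac{\sqrt{0 - 4}}{4} = - \frac{\sqrt{-4}}{4} = - \frac{2 i}{4} = - \frac{i}{2}$)
$\left(-18 + c{\left(-3 \right)}\right) \left(-19 + V{\left(-1,-3 \right)}\right) \left(-1418\right) = \left(-18 - \frac{i}{2}\right) \left(-19 + 2 \left(-3\right)\right) \left(-1418\right) = \left(-18 - \frac{i}{2}\right) \left(-19 - 6\right) \left(-1418\right) = \left(-18 - \frac{i}{2}\right) \left(-25\right) \left(-1418\right) = \left(450 + \frac{25 i}{2}\right) \left(-1418\right) = -638100 - 17725 i$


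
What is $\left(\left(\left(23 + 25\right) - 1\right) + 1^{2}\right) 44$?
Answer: $2112$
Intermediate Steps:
$\left(\left(\left(23 + 25\right) - 1\right) + 1^{2}\right) 44 = \left(\left(48 - 1\right) + 1\right) 44 = \left(47 + 1\right) 44 = 48 \cdot 44 = 2112$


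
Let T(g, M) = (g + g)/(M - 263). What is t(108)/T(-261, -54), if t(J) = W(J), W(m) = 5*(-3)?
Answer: -1585/174 ≈ -9.1092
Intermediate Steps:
W(m) = -15
T(g, M) = 2*g/(-263 + M) (T(g, M) = (2*g)/(-263 + M) = 2*g/(-263 + M))
t(J) = -15
t(108)/T(-261, -54) = -15/(2*(-261)/(-263 - 54)) = -15/(2*(-261)/(-317)) = -15/(2*(-261)*(-1/317)) = -15/522/317 = -15*317/522 = -1585/174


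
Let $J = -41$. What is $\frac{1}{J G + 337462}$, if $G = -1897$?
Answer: $\frac{1}{415239} \approx 2.4083 \cdot 10^{-6}$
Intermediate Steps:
$\frac{1}{J G + 337462} = \frac{1}{\left(-41\right) \left(-1897\right) + 337462} = \frac{1}{77777 + 337462} = \frac{1}{415239}$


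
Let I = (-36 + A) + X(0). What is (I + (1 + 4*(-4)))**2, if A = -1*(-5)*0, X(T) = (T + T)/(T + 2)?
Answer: 2601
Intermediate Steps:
X(T) = 2*T/(2 + T) (X(T) = (2*T)/(2 + T) = 2*T/(2 + T))
A = 0 (A = 5*0 = 0)
I = -36 (I = (-36 + 0) + 2*0/(2 + 0) = -36 + 2*0/2 = -36 + 2*0*(1/2) = -36 + 0 = -36)
(I + (1 + 4*(-4)))**2 = (-36 + (1 + 4*(-4)))**2 = (-36 + (1 - 16))**2 = (-36 - 15)**2 = (-51)**2 = 2601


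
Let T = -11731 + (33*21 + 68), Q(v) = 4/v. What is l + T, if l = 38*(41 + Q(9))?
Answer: -84556/9 ≈ -9395.1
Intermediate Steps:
l = 14174/9 (l = 38*(41 + 4/9) = 38*(373/9) = 14174/9 ≈ 1574.9)
T = -10970 (T = -11731 + (693 + 68) = -11731 + 761 = -10970)
l + T = 14174/9 - 10970 = -84556/9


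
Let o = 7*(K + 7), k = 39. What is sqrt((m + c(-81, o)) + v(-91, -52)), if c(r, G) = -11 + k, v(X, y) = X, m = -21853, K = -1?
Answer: 2*I*sqrt(5479) ≈ 148.04*I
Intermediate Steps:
o = 42 (o = 7*(-1 + 7) = 7*6 = 42)
c(r, G) = 28 (c(r, G) = -11 + 39 = 28)
sqrt((m + c(-81, o)) + v(-91, -52)) = sqrt((-21853 + 28) - 91) = sqrt(-21825 - 91) = sqrt(-21916) = 2*I*sqrt(5479)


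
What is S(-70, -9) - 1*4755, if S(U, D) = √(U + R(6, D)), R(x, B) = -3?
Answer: -4755 + I*√73 ≈ -4755.0 + 8.544*I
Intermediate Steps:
S(U, D) = √(-3 + U) (S(U, D) = √(U - 3) = √(-3 + U))
S(-70, -9) - 1*4755 = √(-3 - 70) - 1*4755 = √(-73) - 4755 = I*√73 - 4755 = -4755 + I*√73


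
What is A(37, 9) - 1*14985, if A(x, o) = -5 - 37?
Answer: -15027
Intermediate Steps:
A(x, o) = -42
A(37, 9) - 1*14985 = -42 - 1*14985 = -42 - 14985 = -15027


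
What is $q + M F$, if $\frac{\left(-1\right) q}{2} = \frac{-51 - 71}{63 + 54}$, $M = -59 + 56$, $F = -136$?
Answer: $\frac{47980}{117} \approx 410.09$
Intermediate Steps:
$M = -3$
$q = \frac{244}{117}$ ($q = - 2 \frac{-51 - 71}{63 + 54} = - 2 \left(- \frac{122}{117}\right) = - 2 \left(\left(-122\right) \frac{1}{117}\right) = \left(-2\right) \left(- \frac{122}{117}\right) = \frac{244}{117} \approx 2.0855$)
$q + M F = \frac{244}{117} - -408 = \frac{244}{117} + 408 = \frac{47980}{117}$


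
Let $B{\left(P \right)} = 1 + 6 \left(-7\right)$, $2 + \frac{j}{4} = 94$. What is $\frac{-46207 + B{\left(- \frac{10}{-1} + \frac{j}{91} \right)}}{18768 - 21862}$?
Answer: $\frac{23124}{1547} \approx 14.948$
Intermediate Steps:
$j = 368$ ($j = -8 + 4 \cdot 94 = -8 + 376 = 368$)
$B{\left(P \right)} = -41$ ($B{\left(P \right)} = 1 - 42 = -41$)
$\frac{-46207 + B{\left(- \frac{10}{-1} + \frac{j}{91} \right)}}{18768 - 21862} = \frac{-46207 - 41}{18768 - 21862} = - \frac{46248}{-3094} = \left(-46248\right) \left(- \frac{1}{3094}\right) = \frac{23124}{1547}$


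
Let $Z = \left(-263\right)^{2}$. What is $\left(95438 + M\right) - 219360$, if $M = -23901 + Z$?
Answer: $-78654$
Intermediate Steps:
$Z = 69169$
$M = 45268$ ($M = -23901 + 69169 = 45268$)
$\left(95438 + M\right) - 219360 = \left(95438 + 45268\right) - 219360 = 140706 - 219360 = -78654$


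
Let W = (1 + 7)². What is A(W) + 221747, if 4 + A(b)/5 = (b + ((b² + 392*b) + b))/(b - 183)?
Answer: 26238953/119 ≈ 2.2050e+5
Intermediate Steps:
W = 64 (W = 8² = 64)
A(b) = -20 + 5*(b² + 394*b)/(-183 + b) (A(b) = -20 + 5*((b + ((b² + 392*b) + b))/(b - 183)) = -20 + 5*((b + (b² + 393*b))/(-183 + b)) = -20 + 5*((b² + 394*b)/(-183 + b)) = -20 + 5*(b² + 394*b)/(-183 + b))
A(W) + 221747 = 5*(732 + 64² + 390*64)/(-183 + 64) + 221747 = 5*(732 + 4096 + 24960)/(-119) + 221747 = 5*(-1/119)*29788 + 221747 = -148940/119 + 221747 = 26238953/119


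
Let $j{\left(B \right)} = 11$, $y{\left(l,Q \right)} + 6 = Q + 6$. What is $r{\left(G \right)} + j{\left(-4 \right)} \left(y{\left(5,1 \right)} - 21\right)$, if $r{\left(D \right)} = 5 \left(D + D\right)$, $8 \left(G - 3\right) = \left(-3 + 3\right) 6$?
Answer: $-190$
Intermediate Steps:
$y{\left(l,Q \right)} = Q$ ($y{\left(l,Q \right)} = -6 + \left(Q + 6\right) = -6 + \left(6 + Q\right) = Q$)
$G = 3$ ($G = 3 + \frac{\left(-3 + 3\right) 6}{8} = 3 + \frac{0 \cdot 6}{8} = 3 + \frac{1}{8} \cdot 0 = 3 + 0 = 3$)
$r{\left(D \right)} = 10 D$ ($r{\left(D \right)} = 5 \cdot 2 D = 10 D$)
$r{\left(G \right)} + j{\left(-4 \right)} \left(y{\left(5,1 \right)} - 21\right) = 10 \cdot 3 + 11 \left(1 - 21\right) = 30 + 11 \left(1 - 21\right) = 30 + 11 \left(-20\right) = 30 - 220 = -190$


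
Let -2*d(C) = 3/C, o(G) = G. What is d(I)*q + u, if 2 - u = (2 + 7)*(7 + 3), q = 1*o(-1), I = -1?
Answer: -179/2 ≈ -89.500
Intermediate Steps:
d(C) = -3/(2*C)
q = -1 (q = 1*(-1) = -1)
u = -88 (u = 2 - (2 + 7)*(7 + 3) = 2 - 9*10 = 2 - 1*90 = 2 - 90 = -88)
d(I)*q + u = -3/2/(-1)*(-1) - 88 = -3/2*(-1)*(-1) - 88 = (3/2)*(-1) - 88 = -3/2 - 88 = -179/2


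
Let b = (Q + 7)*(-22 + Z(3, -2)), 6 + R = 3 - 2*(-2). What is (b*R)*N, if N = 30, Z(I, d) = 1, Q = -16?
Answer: 5670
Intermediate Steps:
R = 1 (R = -6 + (3 - 2*(-2)) = -6 + (3 + 4) = -6 + 7 = 1)
b = 189 (b = (-16 + 7)*(-22 + 1) = -9*(-21) = 189)
(b*R)*N = (189*1)*30 = 189*30 = 5670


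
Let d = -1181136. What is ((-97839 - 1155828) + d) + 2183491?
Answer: -251312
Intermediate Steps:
((-97839 - 1155828) + d) + 2183491 = ((-97839 - 1155828) - 1181136) + 2183491 = (-1253667 - 1181136) + 2183491 = -2434803 + 2183491 = -251312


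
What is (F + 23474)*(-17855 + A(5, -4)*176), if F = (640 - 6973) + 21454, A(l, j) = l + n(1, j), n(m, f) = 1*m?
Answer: -648357405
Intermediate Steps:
n(m, f) = m
A(l, j) = 1 + l (A(l, j) = l + 1 = 1 + l)
F = 15121 (F = -6333 + 21454 = 15121)
(F + 23474)*(-17855 + A(5, -4)*176) = (15121 + 23474)*(-17855 + (1 + 5)*176) = 38595*(-17855 + 6*176) = 38595*(-17855 + 1056) = 38595*(-16799) = -648357405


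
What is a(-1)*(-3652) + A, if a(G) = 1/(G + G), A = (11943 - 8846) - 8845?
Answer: -3922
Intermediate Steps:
A = -5748 (A = 3097 - 8845 = -5748)
a(G) = 1/(2*G)
a(-1)*(-3652) + A = ((½)/(-1))*(-3652) - 5748 = ((½)*(-1))*(-3652) - 5748 = -½*(-3652) - 5748 = 1826 - 5748 = -3922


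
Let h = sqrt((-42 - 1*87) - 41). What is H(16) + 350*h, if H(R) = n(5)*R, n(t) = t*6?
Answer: 480 + 350*I*sqrt(170) ≈ 480.0 + 4563.4*I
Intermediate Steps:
n(t) = 6*t
H(R) = 30*R (H(R) = (6*5)*R = 30*R)
h = I*sqrt(170) (h = sqrt((-42 - 87) - 41) = sqrt(-129 - 41) = sqrt(-170) = I*sqrt(170) ≈ 13.038*I)
H(16) + 350*h = 30*16 + 350*(I*sqrt(170)) = 480 + 350*I*sqrt(170)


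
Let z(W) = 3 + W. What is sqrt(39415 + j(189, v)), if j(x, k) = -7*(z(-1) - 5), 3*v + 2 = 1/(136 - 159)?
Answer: 2*sqrt(9859) ≈ 198.58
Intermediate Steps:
v = -47/69 (v = -2/3 + 1/(3*(136 - 159)) = -2/3 + (1/3)/(-23) = -2/3 + (1/3)*(-1/23) = -2/3 - 1/69 = -47/69 ≈ -0.68116)
j(x, k) = 21 (j(x, k) = -7*((3 - 1) - 5) = -7*(2 - 5) = -7*(-3) = 21)
sqrt(39415 + j(189, v)) = sqrt(39415 + 21) = sqrt(39436) = 2*sqrt(9859)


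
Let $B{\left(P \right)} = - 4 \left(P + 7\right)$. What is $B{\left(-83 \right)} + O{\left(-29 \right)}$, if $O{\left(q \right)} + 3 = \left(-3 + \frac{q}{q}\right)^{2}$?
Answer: $305$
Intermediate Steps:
$O{\left(q \right)} = 1$ ($O{\left(q \right)} = -3 + \left(-3 + \frac{q}{q}\right)^{2} = -3 + \left(-3 + 1\right)^{2} = -3 + \left(-2\right)^{2} = -3 + 4 = 1$)
$B{\left(P \right)} = -28 - 4 P$ ($B{\left(P \right)} = - 4 \left(7 + P\right) = -28 - 4 P$)
$B{\left(-83 \right)} + O{\left(-29 \right)} = \left(-28 - -332\right) + 1 = \left(-28 + 332\right) + 1 = 304 + 1 = 305$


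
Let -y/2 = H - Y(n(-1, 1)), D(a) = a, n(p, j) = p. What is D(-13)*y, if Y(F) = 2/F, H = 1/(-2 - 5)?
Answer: 338/7 ≈ 48.286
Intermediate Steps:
H = -⅐ (H = 1/(-7) = -⅐ ≈ -0.14286)
y = -26/7 (y = -2*(-⅐ - 2/(-1)) = -2*(-⅐ - 2*(-1)) = -2*(-⅐ - 1*(-2)) = -2*(-⅐ + 2) = -2*13/7 = -26/7 ≈ -3.7143)
D(-13)*y = -13*(-26/7) = 338/7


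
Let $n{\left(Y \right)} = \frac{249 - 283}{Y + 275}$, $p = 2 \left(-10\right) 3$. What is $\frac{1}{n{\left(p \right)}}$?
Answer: $- \frac{215}{34} \approx -6.3235$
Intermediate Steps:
$p = -60$ ($p = \left(-20\right) 3 = -60$)
$n{\left(Y \right)} = - \frac{34}{275 + Y}$
$\frac{1}{n{\left(p \right)}} = \frac{1}{\left(-34\right) \frac{1}{275 - 60}} = \frac{1}{\left(-34\right) \frac{1}{215}} = \frac{1}{- \frac{34}{215}} = - \frac{215}{34}$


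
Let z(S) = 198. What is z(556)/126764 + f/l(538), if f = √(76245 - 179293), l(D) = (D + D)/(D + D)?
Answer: 9/5762 + 2*I*√25762 ≈ 0.001562 + 321.01*I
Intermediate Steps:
l(D) = 1 (l(D) = (2*D)/((2*D)) = (2*D)*(1/(2*D)) = 1)
f = 2*I*√25762 (f = √(-103048) = 2*I*√25762 ≈ 321.01*I)
z(556)/126764 + f/l(538) = 198/126764 + (2*I*√25762)/1 = 198*(1/126764) + (2*I*√25762)*1 = 9/5762 + 2*I*√25762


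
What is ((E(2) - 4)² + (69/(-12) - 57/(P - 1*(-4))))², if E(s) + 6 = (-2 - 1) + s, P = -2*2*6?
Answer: 1394761/100 ≈ 13948.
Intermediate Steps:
P = -24 (P = -4*6 = -24)
E(s) = -9 + s (E(s) = -6 + ((-2 - 1) + s) = -6 + (-3 + s) = -9 + s)
((E(2) - 4)² + (69/(-12) - 57/(P - 1*(-4))))² = (((-9 + 2) - 4)² + (69/(-12) - 57/(-24 - 1*(-4))))² = ((-7 - 4)² + (69*(-1/12) - 57/(-24 + 4)))² = ((-11)² + (-23/4 - 57/(-20)))² = (121 + (-23/4 - 57*(-1/20)))² = (121 + (-23/4 + 57/20))² = (121 - 29/10)² = (1181/10)² = 1394761/100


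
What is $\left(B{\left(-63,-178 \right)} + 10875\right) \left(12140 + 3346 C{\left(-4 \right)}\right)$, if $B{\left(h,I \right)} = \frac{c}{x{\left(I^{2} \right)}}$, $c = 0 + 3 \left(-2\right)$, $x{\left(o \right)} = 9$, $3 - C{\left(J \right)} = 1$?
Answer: $\frac{614356336}{3} \approx 2.0479 \cdot 10^{8}$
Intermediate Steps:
$C{\left(J \right)} = 2$ ($C{\left(J \right)} = 3 - 1 = 2$)
$c = -6$ ($c = 0 - 6 = -6$)
$B{\left(h,I \right)} = - \frac{2}{3}$ ($B{\left(h,I \right)} = - \frac{6}{9} = \left(-6\right) \frac{1}{9} = - \frac{2}{3}$)
$\left(B{\left(-63,-178 \right)} + 10875\right) \left(12140 + 3346 C{\left(-4 \right)}\right) = \left(- \frac{2}{3} + 10875\right) \left(12140 + 3346 \cdot 2\right) = \frac{32623 \left(12140 + 6692\right)}{3} = \frac{32623}{3} \cdot 18832 = \frac{614356336}{3}$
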